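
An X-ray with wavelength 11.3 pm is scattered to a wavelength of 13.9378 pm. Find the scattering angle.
95.00°

First find the wavelength shift:
Δλ = λ' - λ = 13.9378 - 11.3 = 2.6378 pm

Using Δλ = λ_C(1 - cos θ), with λ_C = h/(m_e·c) ≈ 2.42631024 pm:
cos θ = 1 - Δλ/λ_C
cos θ = 1 - 2.6378/2.42631024
cos θ = -0.087165

θ = arccos(-0.087165)
θ = 95.00°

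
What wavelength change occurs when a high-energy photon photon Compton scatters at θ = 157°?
4.6597 pm

Using the Compton scattering formula:
Δλ = λ_C(1 - cos θ)

where λ_C = h/(m_e·c) ≈ 2.4263 pm is the Compton wavelength of an electron.

For θ = 157°:
cos(157°) = -0.9205
1 - cos(157°) = 1.9205

Δλ = 2.4263 × 1.9205
Δλ = 4.6597 pm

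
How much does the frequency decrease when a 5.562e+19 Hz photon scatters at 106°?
2.029e+19 Hz (decrease)

Convert frequency to wavelength (c = 299792458 m/s):
λ₀ = c/f₀ = 299792458/5.562e+19 = 5.3900118e-12 m = 5.3900 pm

Calculate Compton shift:
Δλ = λ_C(1 - cos(106°)) = 3.0951 pm

Final wavelength:
λ' = λ₀ + Δλ = 5.3900 + 3.0951 = 8.4851 pm

Final frequency:
f' = c/λ' = 299792458/8.4851038e-12 = 3.5331619e+19 Hz

Frequency shift (decrease):
Δf = f₀ - f' = 5.562e+19 - 3.5331619e+19 = 2.029e+19 Hz

(Intermediate values are shown rounded; full precision is carried through to the final answer.)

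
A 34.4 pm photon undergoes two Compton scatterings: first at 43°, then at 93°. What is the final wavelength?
37.6051 pm

Apply Compton shift twice:

First scattering at θ₁ = 43°:
Δλ₁ = λ_C(1 - cos(43°))
Δλ₁ = 2.4263 × 0.2686
Δλ₁ = 0.6518 pm

After first scattering:
λ₁ = 34.4 + 0.6518 = 35.0518 pm

Second scattering at θ₂ = 93°:
Δλ₂ = λ_C(1 - cos(93°))
Δλ₂ = 2.4263 × 1.0523
Δλ₂ = 2.5533 pm

Final wavelength:
λ₂ = 35.0518 + 2.5533 = 37.6051 pm

Total shift: Δλ_total = 0.6518 + 2.5533 = 3.2051 pm

(Intermediate values are shown rounded; full precision is carried through to the final answer.)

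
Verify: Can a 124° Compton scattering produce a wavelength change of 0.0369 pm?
No, inconsistent

Calculate the expected shift for θ = 124°:

Δλ_expected = λ_C(1 - cos(124°))
Δλ_expected = 2.4263 × (1 - cos(124°))
Δλ_expected = 2.4263 × 1.5592
Δλ_expected = 3.7831 pm

Given shift: 0.0369 pm
Expected shift: 3.7831 pm
Difference: 3.7462 pm

The values do not match. The given shift corresponds to θ ≈ 10.0°, not 124°.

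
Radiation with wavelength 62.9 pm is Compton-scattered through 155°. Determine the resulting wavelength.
67.5253 pm

Using the Compton scattering formula:
λ' = λ + Δλ = λ + λ_C(1 - cos θ)

Given:
- Initial wavelength λ = 62.9 pm
- Scattering angle θ = 155°
- Compton wavelength λ_C ≈ 2.4263 pm

Calculate the shift:
Δλ = 2.4263 × (1 - cos(155°))
Δλ = 2.4263 × 1.9063
Δλ = 4.6253 pm

Final wavelength:
λ' = 62.9 + 4.6253 = 67.5253 pm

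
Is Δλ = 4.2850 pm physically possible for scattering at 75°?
No, inconsistent

Calculate the expected shift for θ = 75°:

Δλ_expected = λ_C(1 - cos(75°))
Δλ_expected = 2.4263 × (1 - cos(75°))
Δλ_expected = 2.4263 × 0.7412
Δλ_expected = 1.7983 pm

Given shift: 4.2850 pm
Expected shift: 1.7983 pm
Difference: 2.4866 pm

The values do not match. The given shift corresponds to θ ≈ 140.0°, not 75°.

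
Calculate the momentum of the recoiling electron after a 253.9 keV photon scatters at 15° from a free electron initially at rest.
3.5199e-23 kg·m/s

The electron is initially at rest, so by conservation of momentum:
p⃗_e = p⃗₀ − p⃗'  (incident photon momentum minus scattered photon momentum)

Photon momentum magnitudes (p = h/λ = E/c):
λ₀ = hc/E₀ = 4.8832 pm → p₀ = h/λ₀ = 1.3569e-22 kg·m/s
Δλ = λ_C(1 − cos 15°) = 0.0827 pm
λ' = 4.9659 pm → p' = h/λ' = 1.3343e-22 kg·m/s

The scattered photon makes angle θ = 15° with the incident direction, so by the law of cosines:
|p⃗_e|² = p₀² + p'² − 2p₀p'cos θ
|p⃗_e|² = (1.3569e-22)² + (1.3343e-22)² − 2·1.3569e-22·1.3343e-22·cos(15°)
|p⃗_e| = 3.5199e-23 kg·m/s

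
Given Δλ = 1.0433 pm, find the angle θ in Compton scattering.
55.25°

From the Compton formula Δλ = λ_C(1 - cos θ), we can solve for θ:

cos θ = 1 - Δλ/λ_C

Given:
- Δλ = 1.0433 pm
- λ_C = h/(m_e·c) ≈ 2.42631024 pm

cos θ = 1 - 1.0433/2.42631024
cos θ = 1 - 0.429994
cos θ = 0.570006

θ = arccos(0.570006)
θ = 55.25°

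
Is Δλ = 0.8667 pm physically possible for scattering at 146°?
No, inconsistent

Calculate the expected shift for θ = 146°:

Δλ_expected = λ_C(1 - cos(146°))
Δλ_expected = 2.4263 × (1 - cos(146°))
Δλ_expected = 2.4263 × 1.8290
Δλ_expected = 4.4378 pm

Given shift: 0.8667 pm
Expected shift: 4.4378 pm
Difference: 3.5711 pm

The values do not match. The given shift corresponds to θ ≈ 50.0°, not 146°.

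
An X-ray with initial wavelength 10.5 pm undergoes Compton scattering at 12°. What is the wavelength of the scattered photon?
10.5530 pm

Using the Compton scattering formula:
λ' = λ + Δλ = λ + λ_C(1 - cos θ)

Given:
- Initial wavelength λ = 10.5 pm
- Scattering angle θ = 12°
- Compton wavelength λ_C ≈ 2.4263 pm

Calculate the shift:
Δλ = 2.4263 × (1 - cos(12°))
Δλ = 2.4263 × 0.0219
Δλ = 0.0530 pm

Final wavelength:
λ' = 10.5 + 0.0530 = 10.5530 pm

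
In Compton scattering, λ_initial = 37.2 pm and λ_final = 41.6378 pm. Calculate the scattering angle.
146.00°

First find the wavelength shift:
Δλ = λ' - λ = 41.6378 - 37.2 = 4.4378 pm

Using Δλ = λ_C(1 - cos θ), with λ_C = h/(m_e·c) ≈ 2.42631024 pm:
cos θ = 1 - Δλ/λ_C
cos θ = 1 - 4.4378/2.42631024
cos θ = -0.829032

θ = arccos(-0.829032)
θ = 146.00°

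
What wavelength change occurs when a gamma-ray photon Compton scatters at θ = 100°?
2.8476 pm

Using the Compton scattering formula:
Δλ = λ_C(1 - cos θ)

where λ_C = h/(m_e·c) ≈ 2.4263 pm is the Compton wavelength of an electron.

For θ = 100°:
cos(100°) = -0.1736
1 - cos(100°) = 1.1736

Δλ = 2.4263 × 1.1736
Δλ = 2.8476 pm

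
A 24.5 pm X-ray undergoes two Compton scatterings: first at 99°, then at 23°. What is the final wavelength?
27.4987 pm

Apply Compton shift twice:

First scattering at θ₁ = 99°:
Δλ₁ = λ_C(1 - cos(99°))
Δλ₁ = 2.4263 × 1.1564
Δλ₁ = 2.8059 pm

After first scattering:
λ₁ = 24.5 + 2.8059 = 27.3059 pm

Second scattering at θ₂ = 23°:
Δλ₂ = λ_C(1 - cos(23°))
Δλ₂ = 2.4263 × 0.0795
Δλ₂ = 0.1929 pm

Final wavelength:
λ₂ = 27.3059 + 0.1929 = 27.4987 pm

Total shift: Δλ_total = 2.8059 + 0.1929 = 2.9987 pm

(Intermediate values are shown rounded; full precision is carried through to the final answer.)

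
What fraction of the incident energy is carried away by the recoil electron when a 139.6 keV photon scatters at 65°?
0.1362 (or 13.62%)

Calculate initial and final photon energies:

Initial: E₀ = 139.6 keV → λ₀ = 8.8814 pm
Compton shift: Δλ = 1.4009 pm
Final wavelength: λ' = 10.2823 pm
Final energy: E' = 120.5803 keV

Fractional energy loss:
(E₀ - E')/E₀ = (139.6000 - 120.5803)/139.6000
= 19.0197/139.6000
= 0.1362
= 13.62%

(Intermediate values are shown rounded; full precision is carried through to the final answer.)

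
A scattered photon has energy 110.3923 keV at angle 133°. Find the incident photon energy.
173.4000 keV

Convert final energy to wavelength (hc ≈ 1239.842 keV·pm):
λ' = hc/E' = 1239.842 / 110.3923 = 11.2312 pm

Calculate the Compton shift:
Δλ = λ_C(1 - cos(133°))
Δλ = 2.4263 × (1 - cos(133°))
Δλ = 4.0810 pm

Initial wavelength:
λ = λ' - Δλ = 11.2312 - 4.0810 = 7.1502 pm

Initial energy:
E = hc/λ = 1239.842 / 7.1502 = 173.4000 keV

(Intermediate values are shown rounded; full precision is carried through to the final answer.)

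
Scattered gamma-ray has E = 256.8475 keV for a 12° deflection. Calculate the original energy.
259.7000 keV

Convert final energy to wavelength (hc ≈ 1239.842 keV·pm):
λ' = hc/E' = 1239.842 / 256.8475 = 4.8272 pm

Calculate the Compton shift:
Δλ = λ_C(1 - cos(12°))
Δλ = 2.4263 × (1 - cos(12°))
Δλ = 0.0530 pm

Initial wavelength:
λ = λ' - Δλ = 4.8272 - 0.0530 = 4.7741 pm

Initial energy:
E = hc/λ = 1239.842 / 4.7741 = 259.7000 keV

(Intermediate values are shown rounded; full precision is carried through to the final answer.)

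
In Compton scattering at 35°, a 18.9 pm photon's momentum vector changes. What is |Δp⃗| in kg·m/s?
2.0859e-23 kg·m/s

Photon momentum magnitude is p = h/λ.

Initial momentum:
p₀ = h/λ = 6.6261e-34/1.8900e-11 = 3.5059e-23 kg·m/s

After scattering:
λ' = λ + Δλ = 18.9 + 0.4388 = 19.3388 pm
p' = h/λ' = 6.6261e-34/1.9339e-11 = 3.4263e-23 kg·m/s

Momentum is a vector; the scattered photon's direction makes angle θ = 35° with the incident direction. The magnitude of the vector change Δp⃗ = p⃗₀ − p⃗' is found from the law of cosines:
|Δp⃗|² = p₀² + p'² − 2p₀p'cos θ
|Δp⃗|² = (3.5059e-23)² + (3.4263e-23)² − 2·3.5059e-23·3.4263e-23·cos(35°)
|Δp⃗| = 2.0859e-23 kg·m/s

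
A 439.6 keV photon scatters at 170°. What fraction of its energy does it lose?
0.6307 (or 63.07%)

Calculate initial and final photon energies:

Initial: E₀ = 439.6 keV → λ₀ = 2.8204 pm
Compton shift: Δλ = 4.8158 pm
Final wavelength: λ' = 7.6361 pm
Final energy: E' = 162.3649 keV

Fractional energy loss:
(E₀ - E')/E₀ = (439.6000 - 162.3649)/439.6000
= 277.2351/439.6000
= 0.6307
= 63.07%

(Intermediate values are shown rounded; full precision is carried through to the final answer.)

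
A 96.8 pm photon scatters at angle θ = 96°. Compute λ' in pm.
99.4799 pm

Using the Compton scattering formula:
λ' = λ + Δλ = λ + λ_C(1 - cos θ)

Given:
- Initial wavelength λ = 96.8 pm
- Scattering angle θ = 96°
- Compton wavelength λ_C ≈ 2.4263 pm

Calculate the shift:
Δλ = 2.4263 × (1 - cos(96°))
Δλ = 2.4263 × 1.1045
Δλ = 2.6799 pm

Final wavelength:
λ' = 96.8 + 2.6799 = 99.4799 pm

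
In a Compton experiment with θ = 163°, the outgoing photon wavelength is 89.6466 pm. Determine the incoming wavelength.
84.9000 pm

From λ' = λ + Δλ, we have λ = λ' - Δλ

First calculate the Compton shift:
Δλ = λ_C(1 - cos θ)
Δλ = 2.4263 × (1 - cos(163°))
Δλ = 2.4263 × 1.9563
Δλ = 4.7466 pm

Initial wavelength:
λ = λ' - Δλ
λ = 89.6466 - 4.7466
λ = 84.9000 pm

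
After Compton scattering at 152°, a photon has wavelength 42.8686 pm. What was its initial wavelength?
38.3000 pm

From λ' = λ + Δλ, we have λ = λ' - Δλ

First calculate the Compton shift:
Δλ = λ_C(1 - cos θ)
Δλ = 2.4263 × (1 - cos(152°))
Δλ = 2.4263 × 1.8829
Δλ = 4.5686 pm

Initial wavelength:
λ = λ' - Δλ
λ = 42.8686 - 4.5686
λ = 38.3000 pm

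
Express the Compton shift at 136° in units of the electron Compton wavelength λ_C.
1.7193 λ_C

The Compton shift formula is:
Δλ = λ_C(1 - cos θ)

Dividing both sides by λ_C:
Δλ/λ_C = 1 - cos θ

For θ = 136°:
Δλ/λ_C = 1 - cos(136°)
Δλ/λ_C = 1 - -0.7193
Δλ/λ_C = 1.7193

This means the shift is 1.7193 × λ_C = 4.1717 pm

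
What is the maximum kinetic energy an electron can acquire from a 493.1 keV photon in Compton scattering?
324.8033 keV

Maximum energy transfer occurs at θ = 180° (backscattering).

Initial photon: E₀ = 493.1 keV → λ₀ = 2.5144 pm

Maximum Compton shift (at 180°):
Δλ_max = 2λ_C = 2 × 2.4263 = 4.8526 pm

Final wavelength:
λ' = 2.5144 + 4.8526 = 7.3670 pm

Minimum photon energy (maximum energy to electron):
E'_min = hc/λ' = 168.2967 keV

Maximum electron kinetic energy:
K_max = E₀ - E'_min = 493.1000 - 168.2967 = 324.8033 keV

(Intermediate values are shown rounded; full precision is carried through to the final answer.)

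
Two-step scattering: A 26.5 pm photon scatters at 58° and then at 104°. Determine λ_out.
30.6538 pm

Apply Compton shift twice:

First scattering at θ₁ = 58°:
Δλ₁ = λ_C(1 - cos(58°))
Δλ₁ = 2.4263 × 0.4701
Δλ₁ = 1.1406 pm

After first scattering:
λ₁ = 26.5 + 1.1406 = 27.6406 pm

Second scattering at θ₂ = 104°:
Δλ₂ = λ_C(1 - cos(104°))
Δλ₂ = 2.4263 × 1.2419
Δλ₂ = 3.0133 pm

Final wavelength:
λ₂ = 27.6406 + 3.0133 = 30.6538 pm

Total shift: Δλ_total = 1.1406 + 3.0133 = 4.1538 pm

(Intermediate values are shown rounded; full precision is carried through to the final answer.)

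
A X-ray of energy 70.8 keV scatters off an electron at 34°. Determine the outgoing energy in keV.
69.1618 keV

First convert energy to wavelength:
λ = hc/E, with hc ≈ 1239.842 keV·pm (i.e. 1239.842 eV·nm)

For E = 70.8 keV = 70800 eV:
λ = 1239.842 keV·pm / 70.8 keV
λ = 17.5119 pm

Calculate the Compton shift:
Δλ = λ_C(1 - cos(34°)) = 2.4263 × 0.1710
Δλ = 0.4148 pm

Final wavelength:
λ' = 17.5119 + 0.4148 = 17.9267 pm

Final energy:
E' = hc/λ' = 1239.842 / 17.9267 = 69.1618 keV

(Intermediate values are shown rounded; full precision is carried through to the final answer.)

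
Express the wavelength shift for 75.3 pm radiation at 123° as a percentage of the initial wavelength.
4.9771%

Calculate the Compton shift:
Δλ = λ_C(1 - cos(123°))
Δλ = 2.4263 × (1 - cos(123°))
Δλ = 2.4263 × 1.5446
Δλ = 3.7478 pm

Percentage change:
(Δλ/λ₀) × 100 = (3.7478/75.3) × 100
= 4.9771%

(Intermediate values are shown rounded; full precision is carried through to the final answer.)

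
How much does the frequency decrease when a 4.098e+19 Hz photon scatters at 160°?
1.604e+19 Hz (decrease)

Convert frequency to wavelength (c = 299792458 m/s):
λ₀ = c/f₀ = 299792458/4.098e+19 = 7.3155797e-12 m = 7.3156 pm

Calculate Compton shift:
Δλ = λ_C(1 - cos(160°)) = 4.7063 pm

Final wavelength:
λ' = λ₀ + Δλ = 7.3156 + 4.7063 = 12.0219 pm

Final frequency:
f' = c/λ' = 299792458/1.2021876e-11 = 2.4937245e+19 Hz

Frequency shift (decrease):
Δf = f₀ - f' = 4.098e+19 - 2.4937245e+19 = 1.604e+19 Hz

(Intermediate values are shown rounded; full precision is carried through to the final answer.)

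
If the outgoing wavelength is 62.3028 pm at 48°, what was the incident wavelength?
61.5000 pm

From λ' = λ + Δλ, we have λ = λ' - Δλ

First calculate the Compton shift:
Δλ = λ_C(1 - cos θ)
Δλ = 2.4263 × (1 - cos(48°))
Δλ = 2.4263 × 0.3309
Δλ = 0.8028 pm

Initial wavelength:
λ = λ' - Δλ
λ = 62.3028 - 0.8028
λ = 61.5000 pm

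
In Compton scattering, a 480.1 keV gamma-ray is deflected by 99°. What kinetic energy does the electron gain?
250.0026 keV

By energy conservation: K_e = E_initial - E_final

First find the scattered photon energy:
Initial wavelength: λ = hc/E = 2.5825 pm
Compton shift: Δλ = λ_C(1 - cos(99°)) = 2.8059 pm
Final wavelength: λ' = 2.5825 + 2.8059 = 5.3883 pm
Final photon energy: E' = hc/λ' = 230.0974 keV

Electron kinetic energy:
K_e = E - E' = 480.1000 - 230.0974 = 250.0026 keV

(Intermediate values are shown rounded; full precision is carried through to the final answer.)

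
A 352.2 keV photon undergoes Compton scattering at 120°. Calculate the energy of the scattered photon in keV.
173.1685 keV

First convert energy to wavelength:
λ = hc/E, with hc ≈ 1239.842 keV·pm (i.e. 1239.842 eV·nm)

For E = 352.2 keV = 352200 eV:
λ = 1239.842 keV·pm / 352.2 keV
λ = 3.5203 pm

Calculate the Compton shift:
Δλ = λ_C(1 - cos(120°)) = 2.4263 × 1.5000
Δλ = 3.6395 pm

Final wavelength:
λ' = 3.5203 + 3.6395 = 7.1597 pm

Final energy:
E' = hc/λ' = 1239.842 / 7.1597 = 173.1685 keV

(Intermediate values are shown rounded; full precision is carried through to the final answer.)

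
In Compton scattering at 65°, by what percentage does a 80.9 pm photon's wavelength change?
1.7317%

Calculate the Compton shift:
Δλ = λ_C(1 - cos(65°))
Δλ = 2.4263 × (1 - cos(65°))
Δλ = 2.4263 × 0.5774
Δλ = 1.4009 pm

Percentage change:
(Δλ/λ₀) × 100 = (1.4009/80.9) × 100
= 1.7317%

(Intermediate values are shown rounded; full precision is carried through to the final answer.)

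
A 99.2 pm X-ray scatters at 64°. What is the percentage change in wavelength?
1.3737%

Calculate the Compton shift:
Δλ = λ_C(1 - cos(64°))
Δλ = 2.4263 × (1 - cos(64°))
Δλ = 2.4263 × 0.5616
Δλ = 1.3627 pm

Percentage change:
(Δλ/λ₀) × 100 = (1.3627/99.2) × 100
= 1.3737%

(Intermediate values are shown rounded; full precision is carried through to the final answer.)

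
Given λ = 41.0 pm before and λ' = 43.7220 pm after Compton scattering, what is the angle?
97.00°

First find the wavelength shift:
Δλ = λ' - λ = 43.7220 - 41.0 = 2.7220 pm

Using Δλ = λ_C(1 - cos θ), with λ_C = h/(m_e·c) ≈ 2.42631024 pm:
cos θ = 1 - Δλ/λ_C
cos θ = 1 - 2.7220/2.42631024
cos θ = -0.121868

θ = arccos(-0.121868)
θ = 97.00°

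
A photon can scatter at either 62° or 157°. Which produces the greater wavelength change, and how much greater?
157° produces the larger shift by a factor of 3.620

Calculate both shifts using Δλ = λ_C(1 - cos θ):

For θ₁ = 62°:
Δλ₁ = 2.4263 × (1 - cos(62°))
Δλ₁ = 2.4263 × 0.5305
Δλ₁ = 1.2872 pm

For θ₂ = 157°:
Δλ₂ = 2.4263 × (1 - cos(157°))
Δλ₂ = 2.4263 × 1.9205
Δλ₂ = 4.6597 pm

The 157° angle produces the larger shift.
Ratio: 4.6597/1.2872 = 3.620

(Intermediate values are shown rounded; full precision is carried through to the final answer.)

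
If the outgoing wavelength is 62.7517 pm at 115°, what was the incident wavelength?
59.3000 pm

From λ' = λ + Δλ, we have λ = λ' - Δλ

First calculate the Compton shift:
Δλ = λ_C(1 - cos θ)
Δλ = 2.4263 × (1 - cos(115°))
Δλ = 2.4263 × 1.4226
Δλ = 3.4517 pm

Initial wavelength:
λ = λ' - Δλ
λ = 62.7517 - 3.4517
λ = 59.3000 pm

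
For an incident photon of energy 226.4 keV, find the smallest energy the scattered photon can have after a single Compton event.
120.0356 keV (at θ = 180°)

The scattered photon has minimum energy when its wavelength is maximum, i.e., when the Compton shift Δλ = λ_C(1 − cos θ) is maximum. This occurs at θ = 180° (backscattering), giving Δλ_max = 2λ_C = 4.8526 pm.

Initial wavelength: λ₀ = hc/E₀ = 5.4763 pm
Maximum final wavelength: λ'_max = λ₀ + 2λ_C = 5.4763 + 4.8526 = 10.3290 pm
Minimum final energy: E'_min = hc/λ'_max = 120.0356 keV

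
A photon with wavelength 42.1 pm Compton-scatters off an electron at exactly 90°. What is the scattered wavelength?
44.5263 pm

Using the Compton formula: λ' = λ + λ_C(1 − cos θ)

For θ = 90°, cos θ = 0 (exact) = 0.0000, so:
1 − cos 90° = 1 − (0) = 1.0000

Δλ = λ_C × 1.0000 = 2.4263 × 1.0000 = 2.4263 pm

λ' = 42.1 + 2.4263 = 44.5263 pm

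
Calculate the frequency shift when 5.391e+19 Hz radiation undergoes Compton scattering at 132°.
2.272e+19 Hz (decrease)

Convert frequency to wavelength (c = 299792458 m/s):
λ₀ = c/f₀ = 299792458/5.391e+19 = 5.5609805e-12 m = 5.5610 pm

Calculate Compton shift:
Δλ = λ_C(1 - cos(132°)) = 4.0498 pm

Final wavelength:
λ' = λ₀ + Δλ = 5.5610 + 4.0498 = 9.6108 pm

Final frequency:
f' = c/λ' = 299792458/9.6108092e-12 = 3.1193259e+19 Hz

Frequency shift (decrease):
Δf = f₀ - f' = 5.391e+19 - 3.1193259e+19 = 2.272e+19 Hz

(Intermediate values are shown rounded; full precision is carried through to the final answer.)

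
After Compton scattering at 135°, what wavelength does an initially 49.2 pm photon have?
53.3420 pm

Using the Compton formula: λ' = λ + λ_C(1 − cos θ)

For θ = 135°, cos θ = -√2/2 (exact) ≈ -0.7071, so:
1 − cos 135° = 1 − (-√2/2) ≈ 1.7071

Δλ = λ_C × 1.7071 = 2.4263 × 1.7071 = 4.1420 pm

λ' = 49.2 + 4.1420 = 53.3420 pm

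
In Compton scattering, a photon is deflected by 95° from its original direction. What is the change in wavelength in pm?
2.6378 pm

Using the Compton scattering formula:
Δλ = λ_C(1 - cos θ)

where λ_C = h/(m_e·c) ≈ 2.4263 pm is the Compton wavelength of an electron.

For θ = 95°:
cos(95°) = -0.0872
1 - cos(95°) = 1.0872

Δλ = 2.4263 × 1.0872
Δλ = 2.6378 pm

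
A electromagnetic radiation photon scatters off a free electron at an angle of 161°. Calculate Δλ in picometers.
4.7204 pm

Using the Compton scattering formula:
Δλ = λ_C(1 - cos θ)

where λ_C = h/(m_e·c) ≈ 2.4263 pm is the Compton wavelength of an electron.

For θ = 161°:
cos(161°) = -0.9455
1 - cos(161°) = 1.9455

Δλ = 2.4263 × 1.9455
Δλ = 4.7204 pm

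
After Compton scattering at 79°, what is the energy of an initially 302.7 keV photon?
204.6183 keV

First convert energy to wavelength:
λ = hc/E, with hc ≈ 1239.842 keV·pm (i.e. 1239.842 eV·nm)

For E = 302.7 keV = 302700 eV:
λ = 1239.842 keV·pm / 302.7 keV
λ = 4.0959 pm

Calculate the Compton shift:
Δλ = λ_C(1 - cos(79°)) = 2.4263 × 0.8092
Δλ = 1.9633 pm

Final wavelength:
λ' = 4.0959 + 1.9633 = 6.0593 pm

Final energy:
E' = hc/λ' = 1239.842 / 6.0593 = 204.6183 keV

(Intermediate values are shown rounded; full precision is carried through to the final answer.)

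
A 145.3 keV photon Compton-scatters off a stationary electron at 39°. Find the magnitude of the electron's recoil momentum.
5.0486e-23 kg·m/s

The electron is initially at rest, so by conservation of momentum:
p⃗_e = p⃗₀ − p⃗'  (incident photon momentum minus scattered photon momentum)

Photon momentum magnitudes (p = h/λ = E/c):
λ₀ = hc/E₀ = 8.5330 pm → p₀ = h/λ₀ = 7.7652e-23 kg·m/s
Δλ = λ_C(1 − cos 39°) = 0.5407 pm
λ' = 9.0737 pm → p' = h/λ' = 7.3025e-23 kg·m/s

The scattered photon makes angle θ = 39° with the incident direction, so by the law of cosines:
|p⃗_e|² = p₀² + p'² − 2p₀p'cos θ
|p⃗_e|² = (7.7652e-23)² + (7.3025e-23)² − 2·7.7652e-23·7.3025e-23·cos(39°)
|p⃗_e| = 5.0486e-23 kg·m/s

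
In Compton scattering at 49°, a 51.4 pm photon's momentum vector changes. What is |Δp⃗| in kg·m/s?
1.0608e-23 kg·m/s

Photon momentum magnitude is p = h/λ.

Initial momentum:
p₀ = h/λ = 6.6261e-34/5.1400e-11 = 1.2891e-23 kg·m/s

After scattering:
λ' = λ + Δλ = 51.4 + 0.8345 = 52.2345 pm
p' = h/λ' = 6.6261e-34/5.2235e-11 = 1.2685e-23 kg·m/s

Momentum is a vector; the scattered photon's direction makes angle θ = 49° with the incident direction. The magnitude of the vector change Δp⃗ = p⃗₀ − p⃗' is found from the law of cosines:
|Δp⃗|² = p₀² + p'² − 2p₀p'cos θ
|Δp⃗|² = (1.2891e-23)² + (1.2685e-23)² − 2·1.2891e-23·1.2685e-23·cos(49°)
|Δp⃗| = 1.0608e-23 kg·m/s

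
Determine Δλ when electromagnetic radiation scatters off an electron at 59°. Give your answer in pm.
1.1767 pm

Using the Compton scattering formula:
Δλ = λ_C(1 - cos θ)

where λ_C = h/(m_e·c) ≈ 2.4263 pm is the Compton wavelength of an electron.

For θ = 59°:
cos(59°) = 0.5150
1 - cos(59°) = 0.4850

Δλ = 2.4263 × 0.4850
Δλ = 1.1767 pm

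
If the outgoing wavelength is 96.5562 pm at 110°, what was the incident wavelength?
93.3000 pm

From λ' = λ + Δλ, we have λ = λ' - Δλ

First calculate the Compton shift:
Δλ = λ_C(1 - cos θ)
Δλ = 2.4263 × (1 - cos(110°))
Δλ = 2.4263 × 1.3420
Δλ = 3.2562 pm

Initial wavelength:
λ = λ' - Δλ
λ = 96.5562 - 3.2562
λ = 93.3000 pm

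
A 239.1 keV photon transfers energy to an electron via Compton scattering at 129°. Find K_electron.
103.4305 keV

By energy conservation: K_e = E_initial - E_final

First find the scattered photon energy:
Initial wavelength: λ = hc/E = 5.1855 pm
Compton shift: Δλ = λ_C(1 - cos(129°)) = 3.9532 pm
Final wavelength: λ' = 5.1855 + 3.9532 = 9.1387 pm
Final photon energy: E' = hc/λ' = 135.6695 keV

Electron kinetic energy:
K_e = E - E' = 239.1000 - 135.6695 = 103.4305 keV

(Intermediate values are shown rounded; full precision is carried through to the final answer.)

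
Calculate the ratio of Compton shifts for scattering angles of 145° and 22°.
145° produces the larger shift by a factor of 24.983

Calculate both shifts using Δλ = λ_C(1 - cos θ):

For θ₁ = 22°:
Δλ₁ = 2.4263 × (1 - cos(22°))
Δλ₁ = 2.4263 × 0.0728
Δλ₁ = 0.1767 pm

For θ₂ = 145°:
Δλ₂ = 2.4263 × (1 - cos(145°))
Δλ₂ = 2.4263 × 1.8192
Δλ₂ = 4.4138 pm

The 145° angle produces the larger shift.
Ratio: 4.4138/0.1767 = 24.983

(Intermediate values are shown rounded; full precision is carried through to the final answer.)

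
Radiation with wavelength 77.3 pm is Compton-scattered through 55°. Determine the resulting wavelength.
78.3346 pm

Using the Compton scattering formula:
λ' = λ + Δλ = λ + λ_C(1 - cos θ)

Given:
- Initial wavelength λ = 77.3 pm
- Scattering angle θ = 55°
- Compton wavelength λ_C ≈ 2.4263 pm

Calculate the shift:
Δλ = 2.4263 × (1 - cos(55°))
Δλ = 2.4263 × 0.4264
Δλ = 1.0346 pm

Final wavelength:
λ' = 77.3 + 1.0346 = 78.3346 pm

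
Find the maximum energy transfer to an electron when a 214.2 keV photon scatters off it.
97.6830 keV

Maximum energy transfer occurs at θ = 180° (backscattering).

Initial photon: E₀ = 214.2 keV → λ₀ = 5.7882 pm

Maximum Compton shift (at 180°):
Δλ_max = 2λ_C = 2 × 2.4263 = 4.8526 pm

Final wavelength:
λ' = 5.7882 + 4.8526 = 10.6409 pm

Minimum photon energy (maximum energy to electron):
E'_min = hc/λ' = 116.5170 keV

Maximum electron kinetic energy:
K_max = E₀ - E'_min = 214.2000 - 116.5170 = 97.6830 keV

(Intermediate values are shown rounded; full precision is carried through to the final answer.)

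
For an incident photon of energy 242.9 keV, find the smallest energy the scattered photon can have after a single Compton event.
124.5202 keV (at θ = 180°)

The scattered photon has minimum energy when its wavelength is maximum, i.e., when the Compton shift Δλ = λ_C(1 − cos θ) is maximum. This occurs at θ = 180° (backscattering), giving Δλ_max = 2λ_C = 4.8526 pm.

Initial wavelength: λ₀ = hc/E₀ = 5.1043 pm
Maximum final wavelength: λ'_max = λ₀ + 2λ_C = 5.1043 + 4.8526 = 9.9570 pm
Minimum final energy: E'_min = hc/λ'_max = 124.5202 keV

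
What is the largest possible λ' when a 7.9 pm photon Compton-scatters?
12.7526 pm (at θ = 180°)

The Compton shift is Δλ = λ_C(1 − cos θ).

Since cos θ ranges from −1 to 1, the factor (1 − cos θ) ranges from 0 to 2; the maximum shift occurs at θ = 180° (backscattering):
Δλ_max = 2λ_C = 2 × 2.4263 pm = 4.8526 pm

Maximum scattered wavelength:
λ'_max = λ₀ + Δλ_max = 7.9 + 4.8526 = 12.7526 pm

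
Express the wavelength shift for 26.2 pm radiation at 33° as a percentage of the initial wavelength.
1.4940%

Calculate the Compton shift:
Δλ = λ_C(1 - cos(33°))
Δλ = 2.4263 × (1 - cos(33°))
Δλ = 2.4263 × 0.1613
Δλ = 0.3914 pm

Percentage change:
(Δλ/λ₀) × 100 = (0.3914/26.2) × 100
= 1.4940%

(Intermediate values are shown rounded; full precision is carried through to the final answer.)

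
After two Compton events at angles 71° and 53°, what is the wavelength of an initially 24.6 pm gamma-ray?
27.2025 pm

Apply Compton shift twice:

First scattering at θ₁ = 71°:
Δλ₁ = λ_C(1 - cos(71°))
Δλ₁ = 2.4263 × 0.6744
Δλ₁ = 1.6364 pm

After first scattering:
λ₁ = 24.6 + 1.6364 = 26.2364 pm

Second scattering at θ₂ = 53°:
Δλ₂ = λ_C(1 - cos(53°))
Δλ₂ = 2.4263 × 0.3982
Δλ₂ = 0.9661 pm

Final wavelength:
λ₂ = 26.2364 + 0.9661 = 27.2025 pm

Total shift: Δλ_total = 1.6364 + 0.9661 = 2.6025 pm

(Intermediate values are shown rounded; full precision is carried through to the final answer.)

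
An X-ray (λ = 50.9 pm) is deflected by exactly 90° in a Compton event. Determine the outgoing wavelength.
53.3263 pm

Using the Compton formula: λ' = λ + λ_C(1 − cos θ)

For θ = 90°, cos θ = 0 (exact) = 0.0000, so:
1 − cos 90° = 1 − (0) = 1.0000

Δλ = λ_C × 1.0000 = 2.4263 × 1.0000 = 2.4263 pm

λ' = 50.9 + 2.4263 = 53.3263 pm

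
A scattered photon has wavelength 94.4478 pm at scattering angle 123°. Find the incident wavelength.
90.7000 pm

From λ' = λ + Δλ, we have λ = λ' - Δλ

First calculate the Compton shift:
Δλ = λ_C(1 - cos θ)
Δλ = 2.4263 × (1 - cos(123°))
Δλ = 2.4263 × 1.5446
Δλ = 3.7478 pm

Initial wavelength:
λ = λ' - Δλ
λ = 94.4478 - 3.7478
λ = 90.7000 pm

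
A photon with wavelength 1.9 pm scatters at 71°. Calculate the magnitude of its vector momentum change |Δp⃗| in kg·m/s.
3.3790e-22 kg·m/s

Photon momentum magnitude is p = h/λ.

Initial momentum:
p₀ = h/λ = 6.6261e-34/1.9000e-12 = 3.4874e-22 kg·m/s

After scattering:
λ' = λ + Δλ = 1.9 + 1.6364 = 3.5364 pm
p' = h/λ' = 6.6261e-34/3.5364e-12 = 1.8737e-22 kg·m/s

Momentum is a vector; the scattered photon's direction makes angle θ = 71° with the incident direction. The magnitude of the vector change Δp⃗ = p⃗₀ − p⃗' is found from the law of cosines:
|Δp⃗|² = p₀² + p'² − 2p₀p'cos θ
|Δp⃗|² = (3.4874e-22)² + (1.8737e-22)² − 2·3.4874e-22·1.8737e-22·cos(71°)
|Δp⃗| = 3.3790e-22 kg·m/s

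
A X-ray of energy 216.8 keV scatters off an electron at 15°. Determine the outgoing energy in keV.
213.7105 keV

First convert energy to wavelength:
λ = hc/E, with hc ≈ 1239.842 keV·pm (i.e. 1239.842 eV·nm)

For E = 216.8 keV = 216800 eV:
λ = 1239.842 keV·pm / 216.8 keV
λ = 5.7188 pm

Calculate the Compton shift:
Δλ = λ_C(1 - cos(15°)) = 2.4263 × 0.0341
Δλ = 0.0827 pm

Final wavelength:
λ' = 5.7188 + 0.0827 = 5.8015 pm

Final energy:
E' = hc/λ' = 1239.842 / 5.8015 = 213.7105 keV

(Intermediate values are shown rounded; full precision is carried through to the final answer.)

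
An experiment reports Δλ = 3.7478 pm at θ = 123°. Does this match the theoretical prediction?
Yes, consistent

Calculate the expected shift for θ = 123°:

Δλ_expected = λ_C(1 - cos(123°))
Δλ_expected = 2.4263 × (1 - cos(123°))
Δλ_expected = 2.4263 × 1.5446
Δλ_expected = 3.7478 pm

Given shift: 3.7478 pm
Expected shift: 3.7478 pm
Difference: 0.0000 pm

The values match. This is consistent with Compton scattering at the stated angle.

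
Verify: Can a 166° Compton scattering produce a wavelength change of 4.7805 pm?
Yes, consistent

Calculate the expected shift for θ = 166°:

Δλ_expected = λ_C(1 - cos(166°))
Δλ_expected = 2.4263 × (1 - cos(166°))
Δλ_expected = 2.4263 × 1.9703
Δλ_expected = 4.7805 pm

Given shift: 4.7805 pm
Expected shift: 4.7805 pm
Difference: 0.0000 pm

The values match. This is consistent with Compton scattering at the stated angle.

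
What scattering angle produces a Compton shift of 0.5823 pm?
40.54°

From the Compton formula Δλ = λ_C(1 - cos θ), we can solve for θ:

cos θ = 1 - Δλ/λ_C

Given:
- Δλ = 0.5823 pm
- λ_C = h/(m_e·c) ≈ 2.42631024 pm

cos θ = 1 - 0.5823/2.42631024
cos θ = 1 - 0.239994
cos θ = 0.760006

θ = arccos(0.760006)
θ = 40.54°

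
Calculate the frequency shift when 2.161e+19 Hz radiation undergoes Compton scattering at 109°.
4.067e+18 Hz (decrease)

Convert frequency to wavelength (c = 299792458 m/s):
λ₀ = c/f₀ = 299792458/2.161e+19 = 1.3872858e-11 m = 13.8729 pm

Calculate Compton shift:
Δλ = λ_C(1 - cos(109°)) = 3.2162 pm

Final wavelength:
λ' = λ₀ + Δλ = 13.8729 + 3.2162 = 17.0891 pm

Final frequency:
f' = c/λ' = 299792458/1.7089097e-11 = 1.7542908e+19 Hz

Frequency shift (decrease):
Δf = f₀ - f' = 2.161e+19 - 1.7542908e+19 = 4.067e+18 Hz

(Intermediate values are shown rounded; full precision is carried through to the final answer.)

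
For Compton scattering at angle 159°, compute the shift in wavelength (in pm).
4.6915 pm

Using the Compton scattering formula:
Δλ = λ_C(1 - cos θ)

where λ_C = h/(m_e·c) ≈ 2.4263 pm is the Compton wavelength of an electron.

For θ = 159°:
cos(159°) = -0.9336
1 - cos(159°) = 1.9336

Δλ = 2.4263 × 1.9336
Δλ = 4.6915 pm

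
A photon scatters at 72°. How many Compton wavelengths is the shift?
0.6910 λ_C

The Compton shift formula is:
Δλ = λ_C(1 - cos θ)

Dividing both sides by λ_C:
Δλ/λ_C = 1 - cos θ

For θ = 72°:
Δλ/λ_C = 1 - cos(72°)
Δλ/λ_C = 1 - 0.3090
Δλ/λ_C = 0.6910

This means the shift is 0.6910 × λ_C = 1.6765 pm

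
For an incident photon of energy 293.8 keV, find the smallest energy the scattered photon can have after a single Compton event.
136.6572 keV (at θ = 180°)

The scattered photon has minimum energy when its wavelength is maximum, i.e., when the Compton shift Δλ = λ_C(1 − cos θ) is maximum. This occurs at θ = 180° (backscattering), giving Δλ_max = 2λ_C = 4.8526 pm.

Initial wavelength: λ₀ = hc/E₀ = 4.2200 pm
Maximum final wavelength: λ'_max = λ₀ + 2λ_C = 4.2200 + 4.8526 = 9.0726 pm
Minimum final energy: E'_min = hc/λ'_max = 136.6572 keV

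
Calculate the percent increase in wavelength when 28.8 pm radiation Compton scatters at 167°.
16.6335%

Calculate the Compton shift:
Δλ = λ_C(1 - cos(167°))
Δλ = 2.4263 × (1 - cos(167°))
Δλ = 2.4263 × 1.9744
Δλ = 4.7904 pm

Percentage change:
(Δλ/λ₀) × 100 = (4.7904/28.8) × 100
= 16.6335%

(Intermediate values are shown rounded; full precision is carried through to the final answer.)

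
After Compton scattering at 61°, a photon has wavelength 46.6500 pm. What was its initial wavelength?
45.4000 pm

From λ' = λ + Δλ, we have λ = λ' - Δλ

First calculate the Compton shift:
Δλ = λ_C(1 - cos θ)
Δλ = 2.4263 × (1 - cos(61°))
Δλ = 2.4263 × 0.5152
Δλ = 1.2500 pm

Initial wavelength:
λ = λ' - Δλ
λ = 46.6500 - 1.2500
λ = 45.4000 pm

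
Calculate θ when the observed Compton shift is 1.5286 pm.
68.29°

From the Compton formula Δλ = λ_C(1 - cos θ), we can solve for θ:

cos θ = 1 - Δλ/λ_C

Given:
- Δλ = 1.5286 pm
- λ_C = h/(m_e·c) ≈ 2.42631024 pm

cos θ = 1 - 1.5286/2.42631024
cos θ = 1 - 0.630010
cos θ = 0.369990

θ = arccos(0.369990)
θ = 68.29°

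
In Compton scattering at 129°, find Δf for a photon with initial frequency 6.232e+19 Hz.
2.811e+19 Hz (decrease)

Convert frequency to wavelength (c = 299792458 m/s):
λ₀ = c/f₀ = 299792458/6.232e+19 = 4.8105337e-12 m = 4.8105 pm

Calculate Compton shift:
Δλ = λ_C(1 - cos(129°)) = 3.9532 pm

Final wavelength:
λ' = λ₀ + Δλ = 4.8105 + 3.9532 = 8.7638 pm

Final frequency:
f' = c/λ' = 299792458/8.7637704e-12 = 3.4208160e+19 Hz

Frequency shift (decrease):
Δf = f₀ - f' = 6.232e+19 - 3.4208160e+19 = 2.811e+19 Hz

(Intermediate values are shown rounded; full precision is carried through to the final answer.)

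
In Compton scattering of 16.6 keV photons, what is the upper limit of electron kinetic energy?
1.0127 keV

Maximum energy transfer occurs at θ = 180° (backscattering).

Initial photon: E₀ = 16.6 keV → λ₀ = 74.6893 pm

Maximum Compton shift (at 180°):
Δλ_max = 2λ_C = 2 × 2.4263 = 4.8526 pm

Final wavelength:
λ' = 74.6893 + 4.8526 = 79.5419 pm

Minimum photon energy (maximum energy to electron):
E'_min = hc/λ' = 15.5873 keV

Maximum electron kinetic energy:
K_max = E₀ - E'_min = 16.6000 - 15.5873 = 1.0127 keV

(Intermediate values are shown rounded; full precision is carried through to the final answer.)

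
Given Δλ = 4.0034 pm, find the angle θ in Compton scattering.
130.54°

From the Compton formula Δλ = λ_C(1 - cos θ), we can solve for θ:

cos θ = 1 - Δλ/λ_C

Given:
- Δλ = 4.0034 pm
- λ_C = h/(m_e·c) ≈ 2.42631024 pm

cos θ = 1 - 4.0034/2.42631024
cos θ = 1 - 1.649995
cos θ = -0.649995

θ = arccos(-0.649995)
θ = 130.54°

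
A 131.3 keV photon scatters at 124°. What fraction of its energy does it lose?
0.2860 (or 28.60%)

Calculate initial and final photon energies:

Initial: E₀ = 131.3 keV → λ₀ = 9.4428 pm
Compton shift: Δλ = 3.7831 pm
Final wavelength: λ' = 13.2259 pm
Final energy: E' = 93.7435 keV

Fractional energy loss:
(E₀ - E')/E₀ = (131.3000 - 93.7435)/131.3000
= 37.5565/131.3000
= 0.2860
= 28.60%

(Intermediate values are shown rounded; full precision is carried through to the final answer.)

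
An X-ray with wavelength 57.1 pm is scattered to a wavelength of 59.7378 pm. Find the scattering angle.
95.00°

First find the wavelength shift:
Δλ = λ' - λ = 59.7378 - 57.1 = 2.6378 pm

Using Δλ = λ_C(1 - cos θ), with λ_C = h/(m_e·c) ≈ 2.42631024 pm:
cos θ = 1 - Δλ/λ_C
cos θ = 1 - 2.6378/2.42631024
cos θ = -0.087165

θ = arccos(-0.087165)
θ = 95.00°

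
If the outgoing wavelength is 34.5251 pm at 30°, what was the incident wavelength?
34.2000 pm

From λ' = λ + Δλ, we have λ = λ' - Δλ

First calculate the Compton shift:
Δλ = λ_C(1 - cos θ)
Δλ = 2.4263 × (1 - cos(30°))
Δλ = 2.4263 × 0.1340
Δλ = 0.3251 pm

Initial wavelength:
λ = λ' - Δλ
λ = 34.5251 - 0.3251
λ = 34.2000 pm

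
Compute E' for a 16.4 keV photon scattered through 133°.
15.5600 keV

First convert energy to wavelength:
λ = hc/E, with hc ≈ 1239.842 keV·pm (i.e. 1239.842 eV·nm)

For E = 16.4 keV = 16400 eV:
λ = 1239.842 keV·pm / 16.4 keV
λ = 75.6001 pm

Calculate the Compton shift:
Δλ = λ_C(1 - cos(133°)) = 2.4263 × 1.6820
Δλ = 4.0810 pm

Final wavelength:
λ' = 75.6001 + 4.0810 = 79.6812 pm

Final energy:
E' = hc/λ' = 1239.842 / 79.6812 = 15.5600 keV

(Intermediate values are shown rounded; full precision is carried through to the final answer.)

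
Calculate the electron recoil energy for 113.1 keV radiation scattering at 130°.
30.1578 keV

By energy conservation: K_e = E_initial - E_final

First find the scattered photon energy:
Initial wavelength: λ = hc/E = 10.9624 pm
Compton shift: Δλ = λ_C(1 - cos(130°)) = 3.9859 pm
Final wavelength: λ' = 10.9624 + 3.9859 = 14.9483 pm
Final photon energy: E' = hc/λ' = 82.9422 keV

Electron kinetic energy:
K_e = E - E' = 113.1000 - 82.9422 = 30.1578 keV

(Intermediate values are shown rounded; full precision is carried through to the final answer.)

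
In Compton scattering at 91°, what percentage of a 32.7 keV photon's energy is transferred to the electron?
0.0611 (or 6.11%)

Calculate initial and final photon energies:

Initial: E₀ = 32.7 keV → λ₀ = 37.9157 pm
Compton shift: Δλ = 2.4687 pm
Final wavelength: λ' = 40.3843 pm
Final energy: E' = 30.7011 keV

Fractional energy loss:
(E₀ - E')/E₀ = (32.7000 - 30.7011)/32.7000
= 1.9989/32.7000
= 0.0611
= 6.11%

(Intermediate values are shown rounded; full precision is carried through to the final answer.)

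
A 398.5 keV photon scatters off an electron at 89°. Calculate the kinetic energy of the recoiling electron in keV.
172.8788 keV

By energy conservation: K_e = E_initial - E_final

First find the scattered photon energy:
Initial wavelength: λ = hc/E = 3.1113 pm
Compton shift: Δλ = λ_C(1 - cos(89°)) = 2.3840 pm
Final wavelength: λ' = 3.1113 + 2.3840 = 5.4952 pm
Final photon energy: E' = hc/λ' = 225.6212 keV

Electron kinetic energy:
K_e = E - E' = 398.5000 - 225.6212 = 172.8788 keV

(Intermediate values are shown rounded; full precision is carried through to the final answer.)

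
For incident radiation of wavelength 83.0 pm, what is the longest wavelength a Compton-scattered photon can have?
87.8526 pm (at θ = 180°)

The Compton shift is Δλ = λ_C(1 − cos θ).

Since cos θ ranges from −1 to 1, the factor (1 − cos θ) ranges from 0 to 2; the maximum shift occurs at θ = 180° (backscattering):
Δλ_max = 2λ_C = 2 × 2.4263 pm = 4.8526 pm

Maximum scattered wavelength:
λ'_max = λ₀ + Δλ_max = 83.0 + 4.8526 = 87.8526 pm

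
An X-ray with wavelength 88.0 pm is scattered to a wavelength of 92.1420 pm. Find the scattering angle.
135.00°

First find the wavelength shift:
Δλ = λ' - λ = 92.1420 - 88.0 = 4.1420 pm

Using Δλ = λ_C(1 - cos θ), with λ_C = h/(m_e·c) ≈ 2.42631024 pm:
cos θ = 1 - Δλ/λ_C
cos θ = 1 - 4.1420/2.42631024
cos θ = -0.707119

θ = arccos(-0.707119)
θ = 135.00°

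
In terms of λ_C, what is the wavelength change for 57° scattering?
0.4554 λ_C

The Compton shift formula is:
Δλ = λ_C(1 - cos θ)

Dividing both sides by λ_C:
Δλ/λ_C = 1 - cos θ

For θ = 57°:
Δλ/λ_C = 1 - cos(57°)
Δλ/λ_C = 1 - 0.5446
Δλ/λ_C = 0.4554

This means the shift is 0.4554 × λ_C = 1.1048 pm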